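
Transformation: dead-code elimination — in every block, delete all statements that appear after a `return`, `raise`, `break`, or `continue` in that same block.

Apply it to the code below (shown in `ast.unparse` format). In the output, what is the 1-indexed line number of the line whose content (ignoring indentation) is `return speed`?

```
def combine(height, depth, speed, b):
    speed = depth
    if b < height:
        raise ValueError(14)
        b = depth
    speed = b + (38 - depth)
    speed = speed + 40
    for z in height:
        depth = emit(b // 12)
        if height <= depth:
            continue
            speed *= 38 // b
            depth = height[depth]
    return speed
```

11

Transformed code:
def combine(height, depth, speed, b):
    speed = depth
    if b < height:
        raise ValueError(14)
    speed = b + (38 - depth)
    speed = speed + 40
    for z in height:
        depth = emit(b // 12)
        if height <= depth:
            continue
    return speed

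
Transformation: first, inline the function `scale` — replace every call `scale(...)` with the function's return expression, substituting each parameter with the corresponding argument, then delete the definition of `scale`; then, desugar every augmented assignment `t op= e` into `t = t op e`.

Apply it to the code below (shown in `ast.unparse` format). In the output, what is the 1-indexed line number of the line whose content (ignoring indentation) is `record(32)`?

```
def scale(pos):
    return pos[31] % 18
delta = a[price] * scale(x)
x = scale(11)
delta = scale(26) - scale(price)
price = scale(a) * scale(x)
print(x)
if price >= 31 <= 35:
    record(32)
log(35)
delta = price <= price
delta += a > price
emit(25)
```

Transformed code:
delta = a[price] * (x[31] % 18)
x = 11[31] % 18
delta = 26[31] % 18 - price[31] % 18
price = a[31] % 18 * (x[31] % 18)
print(x)
if price >= 31 <= 35:
    record(32)
log(35)
delta = price <= price
delta = delta + (a > price)
emit(25)

7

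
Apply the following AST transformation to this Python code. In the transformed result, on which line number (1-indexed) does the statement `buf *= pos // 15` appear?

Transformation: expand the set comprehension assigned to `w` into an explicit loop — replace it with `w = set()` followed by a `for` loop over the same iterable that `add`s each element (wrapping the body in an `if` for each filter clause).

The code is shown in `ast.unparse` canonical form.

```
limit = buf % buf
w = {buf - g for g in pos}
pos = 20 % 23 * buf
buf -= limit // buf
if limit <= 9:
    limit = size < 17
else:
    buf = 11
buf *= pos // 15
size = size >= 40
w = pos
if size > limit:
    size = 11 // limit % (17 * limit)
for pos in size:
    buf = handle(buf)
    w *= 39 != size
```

Transformed code:
limit = buf % buf
w = set()
for g in pos:
    w.add(buf - g)
pos = 20 % 23 * buf
buf -= limit // buf
if limit <= 9:
    limit = size < 17
else:
    buf = 11
buf *= pos // 15
size = size >= 40
w = pos
if size > limit:
    size = 11 // limit % (17 * limit)
for pos in size:
    buf = handle(buf)
    w *= 39 != size

11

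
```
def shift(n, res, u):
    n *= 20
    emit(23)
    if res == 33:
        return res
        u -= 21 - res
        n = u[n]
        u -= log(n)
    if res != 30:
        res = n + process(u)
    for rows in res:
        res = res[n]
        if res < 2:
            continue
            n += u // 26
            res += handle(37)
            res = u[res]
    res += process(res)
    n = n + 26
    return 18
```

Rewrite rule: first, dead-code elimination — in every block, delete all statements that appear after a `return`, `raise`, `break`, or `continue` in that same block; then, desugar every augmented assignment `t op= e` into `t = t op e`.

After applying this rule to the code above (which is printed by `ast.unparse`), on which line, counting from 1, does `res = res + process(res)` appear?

12

Transformed code:
def shift(n, res, u):
    n = n * 20
    emit(23)
    if res == 33:
        return res
    if res != 30:
        res = n + process(u)
    for rows in res:
        res = res[n]
        if res < 2:
            continue
    res = res + process(res)
    n = n + 26
    return 18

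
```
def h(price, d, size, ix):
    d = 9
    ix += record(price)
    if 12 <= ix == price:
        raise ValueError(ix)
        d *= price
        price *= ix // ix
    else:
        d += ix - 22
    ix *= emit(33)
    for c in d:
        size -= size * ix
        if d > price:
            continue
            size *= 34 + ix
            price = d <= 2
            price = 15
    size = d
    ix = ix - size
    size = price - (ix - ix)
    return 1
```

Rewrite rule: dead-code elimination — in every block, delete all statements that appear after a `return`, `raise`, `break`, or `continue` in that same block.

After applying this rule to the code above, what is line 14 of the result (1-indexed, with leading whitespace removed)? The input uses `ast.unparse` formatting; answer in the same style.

Transformed code:
def h(price, d, size, ix):
    d = 9
    ix += record(price)
    if 12 <= ix == price:
        raise ValueError(ix)
    else:
        d += ix - 22
    ix *= emit(33)
    for c in d:
        size -= size * ix
        if d > price:
            continue
    size = d
    ix = ix - size
    size = price - (ix - ix)
    return 1

ix = ix - size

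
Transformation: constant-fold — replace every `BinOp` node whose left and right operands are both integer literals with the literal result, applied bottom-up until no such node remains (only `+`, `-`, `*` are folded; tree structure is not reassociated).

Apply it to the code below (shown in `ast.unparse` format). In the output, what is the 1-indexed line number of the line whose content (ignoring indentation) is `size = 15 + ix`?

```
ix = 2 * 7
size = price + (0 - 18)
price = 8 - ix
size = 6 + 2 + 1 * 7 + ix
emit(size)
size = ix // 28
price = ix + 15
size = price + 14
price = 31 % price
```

Transformed code:
ix = 14
size = price + -18
price = 8 - ix
size = 15 + ix
emit(size)
size = ix // 28
price = ix + 15
size = price + 14
price = 31 % price

4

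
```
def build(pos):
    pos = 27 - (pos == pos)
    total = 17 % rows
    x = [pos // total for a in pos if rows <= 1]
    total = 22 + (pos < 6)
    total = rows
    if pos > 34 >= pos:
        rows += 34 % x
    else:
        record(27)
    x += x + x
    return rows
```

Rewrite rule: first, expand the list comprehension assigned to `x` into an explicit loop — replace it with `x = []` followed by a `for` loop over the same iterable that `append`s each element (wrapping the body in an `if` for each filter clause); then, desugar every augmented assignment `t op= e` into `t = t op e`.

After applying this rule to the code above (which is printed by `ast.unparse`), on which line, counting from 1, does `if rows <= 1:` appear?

6

Transformed code:
def build(pos):
    pos = 27 - (pos == pos)
    total = 17 % rows
    x = []
    for a in pos:
        if rows <= 1:
            x.append(pos // total)
    total = 22 + (pos < 6)
    total = rows
    if pos > 34 >= pos:
        rows = rows + 34 % x
    else:
        record(27)
    x = x + (x + x)
    return rows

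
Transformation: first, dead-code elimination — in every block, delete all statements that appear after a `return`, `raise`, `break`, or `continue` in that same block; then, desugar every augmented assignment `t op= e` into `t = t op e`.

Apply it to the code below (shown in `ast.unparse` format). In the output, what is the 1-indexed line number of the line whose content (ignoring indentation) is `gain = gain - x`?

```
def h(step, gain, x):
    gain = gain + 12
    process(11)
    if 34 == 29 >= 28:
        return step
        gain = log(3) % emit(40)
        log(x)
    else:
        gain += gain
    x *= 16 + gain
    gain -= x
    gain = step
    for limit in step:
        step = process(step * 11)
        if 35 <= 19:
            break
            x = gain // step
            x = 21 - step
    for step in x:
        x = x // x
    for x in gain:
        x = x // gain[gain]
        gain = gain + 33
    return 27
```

Transformed code:
def h(step, gain, x):
    gain = gain + 12
    process(11)
    if 34 == 29 >= 28:
        return step
    else:
        gain = gain + gain
    x = x * (16 + gain)
    gain = gain - x
    gain = step
    for limit in step:
        step = process(step * 11)
        if 35 <= 19:
            break
    for step in x:
        x = x // x
    for x in gain:
        x = x // gain[gain]
        gain = gain + 33
    return 27

9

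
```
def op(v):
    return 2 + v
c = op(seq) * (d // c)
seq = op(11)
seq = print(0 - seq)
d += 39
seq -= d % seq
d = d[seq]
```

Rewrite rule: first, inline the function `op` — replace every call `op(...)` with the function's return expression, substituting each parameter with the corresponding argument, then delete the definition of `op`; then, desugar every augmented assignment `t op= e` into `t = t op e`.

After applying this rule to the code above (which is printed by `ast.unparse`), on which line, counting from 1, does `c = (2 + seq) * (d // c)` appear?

Transformed code:
c = (2 + seq) * (d // c)
seq = 2 + 11
seq = print(0 - seq)
d = d + 39
seq = seq - d % seq
d = d[seq]

1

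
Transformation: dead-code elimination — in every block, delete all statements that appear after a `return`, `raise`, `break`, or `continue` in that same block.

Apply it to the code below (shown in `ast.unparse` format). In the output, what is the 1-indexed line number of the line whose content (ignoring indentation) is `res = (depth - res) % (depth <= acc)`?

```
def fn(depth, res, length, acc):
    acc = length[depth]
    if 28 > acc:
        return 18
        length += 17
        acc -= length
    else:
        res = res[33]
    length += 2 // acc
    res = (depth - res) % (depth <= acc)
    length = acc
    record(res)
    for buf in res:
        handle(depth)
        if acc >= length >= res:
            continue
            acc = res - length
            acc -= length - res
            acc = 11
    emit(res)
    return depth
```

Transformed code:
def fn(depth, res, length, acc):
    acc = length[depth]
    if 28 > acc:
        return 18
    else:
        res = res[33]
    length += 2 // acc
    res = (depth - res) % (depth <= acc)
    length = acc
    record(res)
    for buf in res:
        handle(depth)
        if acc >= length >= res:
            continue
    emit(res)
    return depth

8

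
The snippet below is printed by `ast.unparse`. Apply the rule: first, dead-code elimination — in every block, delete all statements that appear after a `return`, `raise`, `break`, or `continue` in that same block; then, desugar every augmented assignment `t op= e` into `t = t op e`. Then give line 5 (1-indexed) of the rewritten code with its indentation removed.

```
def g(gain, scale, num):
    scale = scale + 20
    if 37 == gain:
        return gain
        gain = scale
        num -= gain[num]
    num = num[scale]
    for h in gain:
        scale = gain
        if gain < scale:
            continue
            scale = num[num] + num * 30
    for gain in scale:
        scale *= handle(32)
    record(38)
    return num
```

num = num[scale]

Transformed code:
def g(gain, scale, num):
    scale = scale + 20
    if 37 == gain:
        return gain
    num = num[scale]
    for h in gain:
        scale = gain
        if gain < scale:
            continue
    for gain in scale:
        scale = scale * handle(32)
    record(38)
    return num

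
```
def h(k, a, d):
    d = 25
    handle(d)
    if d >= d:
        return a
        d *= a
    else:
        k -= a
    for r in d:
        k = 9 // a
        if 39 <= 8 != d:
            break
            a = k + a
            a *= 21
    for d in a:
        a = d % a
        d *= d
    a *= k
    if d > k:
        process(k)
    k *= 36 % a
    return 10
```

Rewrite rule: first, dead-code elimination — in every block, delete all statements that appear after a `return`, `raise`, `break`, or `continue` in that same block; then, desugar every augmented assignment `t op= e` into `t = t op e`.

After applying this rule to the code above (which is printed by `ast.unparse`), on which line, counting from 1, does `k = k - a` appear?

Transformed code:
def h(k, a, d):
    d = 25
    handle(d)
    if d >= d:
        return a
    else:
        k = k - a
    for r in d:
        k = 9 // a
        if 39 <= 8 != d:
            break
    for d in a:
        a = d % a
        d = d * d
    a = a * k
    if d > k:
        process(k)
    k = k * (36 % a)
    return 10

7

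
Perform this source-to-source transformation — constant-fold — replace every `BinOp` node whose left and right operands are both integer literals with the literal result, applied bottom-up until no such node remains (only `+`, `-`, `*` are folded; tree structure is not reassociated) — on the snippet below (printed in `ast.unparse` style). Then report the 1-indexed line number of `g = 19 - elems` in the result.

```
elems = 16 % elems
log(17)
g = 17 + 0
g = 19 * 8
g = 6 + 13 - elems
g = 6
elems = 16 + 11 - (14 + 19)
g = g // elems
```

Transformed code:
elems = 16 % elems
log(17)
g = 17
g = 152
g = 19 - elems
g = 6
elems = -6
g = g // elems

5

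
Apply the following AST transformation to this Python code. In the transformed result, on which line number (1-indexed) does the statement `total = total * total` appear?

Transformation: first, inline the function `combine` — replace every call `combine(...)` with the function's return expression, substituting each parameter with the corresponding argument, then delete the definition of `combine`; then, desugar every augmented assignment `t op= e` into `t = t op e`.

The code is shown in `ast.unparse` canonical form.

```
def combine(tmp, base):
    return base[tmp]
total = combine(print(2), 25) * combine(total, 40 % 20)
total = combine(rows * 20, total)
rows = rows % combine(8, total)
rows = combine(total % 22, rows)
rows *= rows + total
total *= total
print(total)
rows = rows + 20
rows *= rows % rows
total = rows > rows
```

Transformed code:
total = 25[print(2)] * (40 % 20)[total]
total = total[rows * 20]
rows = rows % total[8]
rows = rows[total % 22]
rows = rows * (rows + total)
total = total * total
print(total)
rows = rows + 20
rows = rows * (rows % rows)
total = rows > rows

6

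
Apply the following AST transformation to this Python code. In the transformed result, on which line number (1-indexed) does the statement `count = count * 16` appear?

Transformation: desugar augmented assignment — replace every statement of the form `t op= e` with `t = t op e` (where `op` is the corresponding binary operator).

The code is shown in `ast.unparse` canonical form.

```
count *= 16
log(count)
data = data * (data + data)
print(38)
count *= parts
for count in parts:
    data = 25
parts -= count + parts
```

1

Transformed code:
count = count * 16
log(count)
data = data * (data + data)
print(38)
count = count * parts
for count in parts:
    data = 25
parts = parts - (count + parts)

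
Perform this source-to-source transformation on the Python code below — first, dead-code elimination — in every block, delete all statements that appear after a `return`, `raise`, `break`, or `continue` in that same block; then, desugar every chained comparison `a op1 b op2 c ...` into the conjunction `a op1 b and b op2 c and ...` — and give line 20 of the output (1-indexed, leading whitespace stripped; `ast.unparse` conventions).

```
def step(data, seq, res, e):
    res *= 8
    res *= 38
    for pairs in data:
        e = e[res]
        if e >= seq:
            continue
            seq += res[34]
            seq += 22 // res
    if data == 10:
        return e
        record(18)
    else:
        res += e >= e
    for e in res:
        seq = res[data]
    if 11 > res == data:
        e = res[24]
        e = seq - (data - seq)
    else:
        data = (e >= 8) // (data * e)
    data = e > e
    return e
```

return e

Transformed code:
def step(data, seq, res, e):
    res *= 8
    res *= 38
    for pairs in data:
        e = e[res]
        if e >= seq:
            continue
    if data == 10:
        return e
    else:
        res += e >= e
    for e in res:
        seq = res[data]
    if 11 > res and res == data:
        e = res[24]
        e = seq - (data - seq)
    else:
        data = (e >= 8) // (data * e)
    data = e > e
    return e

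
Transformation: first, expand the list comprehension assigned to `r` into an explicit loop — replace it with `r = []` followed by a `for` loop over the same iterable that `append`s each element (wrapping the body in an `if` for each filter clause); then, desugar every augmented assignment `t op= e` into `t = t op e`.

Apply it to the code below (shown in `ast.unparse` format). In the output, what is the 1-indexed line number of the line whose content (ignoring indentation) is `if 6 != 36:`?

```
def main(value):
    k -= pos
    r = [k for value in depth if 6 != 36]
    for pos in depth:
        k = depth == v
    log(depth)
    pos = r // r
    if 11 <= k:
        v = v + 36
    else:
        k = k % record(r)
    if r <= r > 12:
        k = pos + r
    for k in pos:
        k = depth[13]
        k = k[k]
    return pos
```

5

Transformed code:
def main(value):
    k = k - pos
    r = []
    for value in depth:
        if 6 != 36:
            r.append(k)
    for pos in depth:
        k = depth == v
    log(depth)
    pos = r // r
    if 11 <= k:
        v = v + 36
    else:
        k = k % record(r)
    if r <= r > 12:
        k = pos + r
    for k in pos:
        k = depth[13]
        k = k[k]
    return pos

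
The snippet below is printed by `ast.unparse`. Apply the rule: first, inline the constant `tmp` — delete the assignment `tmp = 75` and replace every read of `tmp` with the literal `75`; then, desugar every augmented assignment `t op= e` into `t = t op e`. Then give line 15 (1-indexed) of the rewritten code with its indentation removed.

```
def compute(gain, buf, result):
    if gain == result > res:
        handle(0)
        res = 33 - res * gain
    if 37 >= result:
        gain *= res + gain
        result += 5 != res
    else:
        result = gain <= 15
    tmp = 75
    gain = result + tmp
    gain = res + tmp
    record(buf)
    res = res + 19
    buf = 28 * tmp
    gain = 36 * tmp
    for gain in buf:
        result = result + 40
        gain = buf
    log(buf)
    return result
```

gain = 36 * 75

Transformed code:
def compute(gain, buf, result):
    if gain == result > res:
        handle(0)
        res = 33 - res * gain
    if 37 >= result:
        gain = gain * (res + gain)
        result = result + (5 != res)
    else:
        result = gain <= 15
    gain = result + 75
    gain = res + 75
    record(buf)
    res = res + 19
    buf = 28 * 75
    gain = 36 * 75
    for gain in buf:
        result = result + 40
        gain = buf
    log(buf)
    return result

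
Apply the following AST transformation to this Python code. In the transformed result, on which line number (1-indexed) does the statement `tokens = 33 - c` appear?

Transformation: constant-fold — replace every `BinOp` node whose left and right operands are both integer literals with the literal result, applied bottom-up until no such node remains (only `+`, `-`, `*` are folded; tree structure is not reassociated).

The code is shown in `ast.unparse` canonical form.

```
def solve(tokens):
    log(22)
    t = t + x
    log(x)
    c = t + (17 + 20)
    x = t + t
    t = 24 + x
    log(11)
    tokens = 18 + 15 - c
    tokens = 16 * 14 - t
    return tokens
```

Transformed code:
def solve(tokens):
    log(22)
    t = t + x
    log(x)
    c = t + 37
    x = t + t
    t = 24 + x
    log(11)
    tokens = 33 - c
    tokens = 224 - t
    return tokens

9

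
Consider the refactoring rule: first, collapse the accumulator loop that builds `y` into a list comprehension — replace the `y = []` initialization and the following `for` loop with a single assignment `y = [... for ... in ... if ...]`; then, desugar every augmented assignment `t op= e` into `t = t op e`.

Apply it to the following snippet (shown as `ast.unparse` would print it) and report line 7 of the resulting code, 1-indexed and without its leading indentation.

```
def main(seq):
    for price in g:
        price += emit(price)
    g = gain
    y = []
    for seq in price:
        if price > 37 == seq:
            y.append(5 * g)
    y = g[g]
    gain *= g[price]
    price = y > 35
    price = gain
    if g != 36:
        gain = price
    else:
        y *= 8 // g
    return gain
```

Transformed code:
def main(seq):
    for price in g:
        price = price + emit(price)
    g = gain
    y = [5 * g for seq in price if price > 37 == seq]
    y = g[g]
    gain = gain * g[price]
    price = y > 35
    price = gain
    if g != 36:
        gain = price
    else:
        y = y * (8 // g)
    return gain

gain = gain * g[price]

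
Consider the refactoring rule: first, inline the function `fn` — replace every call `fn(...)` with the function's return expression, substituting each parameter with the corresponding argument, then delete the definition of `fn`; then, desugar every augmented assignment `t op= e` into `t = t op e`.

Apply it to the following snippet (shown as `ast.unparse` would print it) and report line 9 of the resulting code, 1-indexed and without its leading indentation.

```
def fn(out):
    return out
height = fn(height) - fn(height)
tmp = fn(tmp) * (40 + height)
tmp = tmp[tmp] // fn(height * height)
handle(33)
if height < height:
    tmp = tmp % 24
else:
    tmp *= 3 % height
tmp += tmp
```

Transformed code:
height = height - height
tmp = tmp * (40 + height)
tmp = tmp[tmp] // (height * height)
handle(33)
if height < height:
    tmp = tmp % 24
else:
    tmp = tmp * (3 % height)
tmp = tmp + tmp

tmp = tmp + tmp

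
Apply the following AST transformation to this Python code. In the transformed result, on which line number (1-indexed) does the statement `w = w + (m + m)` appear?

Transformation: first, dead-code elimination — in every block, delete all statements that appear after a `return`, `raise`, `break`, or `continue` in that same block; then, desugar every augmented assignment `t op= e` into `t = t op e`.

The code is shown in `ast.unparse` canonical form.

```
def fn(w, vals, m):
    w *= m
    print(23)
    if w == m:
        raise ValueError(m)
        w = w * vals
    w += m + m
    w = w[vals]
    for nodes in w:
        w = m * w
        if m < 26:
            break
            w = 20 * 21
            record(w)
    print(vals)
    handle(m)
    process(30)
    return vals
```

6

Transformed code:
def fn(w, vals, m):
    w = w * m
    print(23)
    if w == m:
        raise ValueError(m)
    w = w + (m + m)
    w = w[vals]
    for nodes in w:
        w = m * w
        if m < 26:
            break
    print(vals)
    handle(m)
    process(30)
    return vals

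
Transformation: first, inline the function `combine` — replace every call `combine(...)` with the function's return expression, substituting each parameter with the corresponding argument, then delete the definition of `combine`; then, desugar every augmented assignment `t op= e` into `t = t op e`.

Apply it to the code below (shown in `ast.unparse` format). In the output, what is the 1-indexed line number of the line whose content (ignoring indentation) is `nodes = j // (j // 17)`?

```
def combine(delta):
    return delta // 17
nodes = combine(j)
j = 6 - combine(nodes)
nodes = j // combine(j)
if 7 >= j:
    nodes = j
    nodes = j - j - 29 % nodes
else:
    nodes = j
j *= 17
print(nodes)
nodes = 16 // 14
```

Transformed code:
nodes = j // 17
j = 6 - nodes // 17
nodes = j // (j // 17)
if 7 >= j:
    nodes = j
    nodes = j - j - 29 % nodes
else:
    nodes = j
j = j * 17
print(nodes)
nodes = 16 // 14

3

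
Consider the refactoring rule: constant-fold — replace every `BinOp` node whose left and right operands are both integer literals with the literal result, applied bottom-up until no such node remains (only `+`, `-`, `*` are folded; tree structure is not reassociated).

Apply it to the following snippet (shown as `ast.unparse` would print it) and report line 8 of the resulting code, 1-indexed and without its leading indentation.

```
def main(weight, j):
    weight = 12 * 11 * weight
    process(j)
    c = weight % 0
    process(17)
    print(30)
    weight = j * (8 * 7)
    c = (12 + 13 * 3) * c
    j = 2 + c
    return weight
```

c = 51 * c

Transformed code:
def main(weight, j):
    weight = 132 * weight
    process(j)
    c = weight % 0
    process(17)
    print(30)
    weight = j * 56
    c = 51 * c
    j = 2 + c
    return weight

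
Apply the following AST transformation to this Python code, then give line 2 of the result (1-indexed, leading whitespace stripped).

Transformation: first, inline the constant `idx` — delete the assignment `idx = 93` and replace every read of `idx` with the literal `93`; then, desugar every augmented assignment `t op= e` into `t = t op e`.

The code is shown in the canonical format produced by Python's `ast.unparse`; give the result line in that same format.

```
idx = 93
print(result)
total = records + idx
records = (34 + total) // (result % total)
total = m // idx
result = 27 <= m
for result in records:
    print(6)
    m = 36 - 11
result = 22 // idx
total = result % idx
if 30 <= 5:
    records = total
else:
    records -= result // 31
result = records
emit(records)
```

total = records + 93

Transformed code:
print(result)
total = records + 93
records = (34 + total) // (result % total)
total = m // 93
result = 27 <= m
for result in records:
    print(6)
    m = 36 - 11
result = 22 // 93
total = result % 93
if 30 <= 5:
    records = total
else:
    records = records - result // 31
result = records
emit(records)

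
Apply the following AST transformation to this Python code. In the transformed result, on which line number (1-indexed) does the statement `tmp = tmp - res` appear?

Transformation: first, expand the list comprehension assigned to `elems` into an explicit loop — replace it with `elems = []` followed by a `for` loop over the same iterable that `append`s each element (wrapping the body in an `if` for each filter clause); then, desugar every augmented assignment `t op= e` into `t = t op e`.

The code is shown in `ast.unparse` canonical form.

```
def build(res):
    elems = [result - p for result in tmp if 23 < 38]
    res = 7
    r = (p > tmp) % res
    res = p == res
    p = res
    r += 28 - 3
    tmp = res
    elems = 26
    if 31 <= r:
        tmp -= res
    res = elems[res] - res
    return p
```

Transformed code:
def build(res):
    elems = []
    for result in tmp:
        if 23 < 38:
            elems.append(result - p)
    res = 7
    r = (p > tmp) % res
    res = p == res
    p = res
    r = r + (28 - 3)
    tmp = res
    elems = 26
    if 31 <= r:
        tmp = tmp - res
    res = elems[res] - res
    return p

14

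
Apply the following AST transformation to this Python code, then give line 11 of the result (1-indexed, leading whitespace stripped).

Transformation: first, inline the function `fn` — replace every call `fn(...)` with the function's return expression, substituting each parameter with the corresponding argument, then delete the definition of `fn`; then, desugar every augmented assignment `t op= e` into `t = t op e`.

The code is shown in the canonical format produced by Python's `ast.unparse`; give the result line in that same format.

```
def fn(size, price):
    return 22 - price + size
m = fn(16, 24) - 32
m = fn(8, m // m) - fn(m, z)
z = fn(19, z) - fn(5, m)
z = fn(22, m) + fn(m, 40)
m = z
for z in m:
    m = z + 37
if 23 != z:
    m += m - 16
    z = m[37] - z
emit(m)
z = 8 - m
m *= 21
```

emit(m)

Transformed code:
m = 22 - 24 + 16 - 32
m = 22 - m // m + 8 - (22 - z + m)
z = 22 - z + 19 - (22 - m + 5)
z = 22 - m + 22 + (22 - 40 + m)
m = z
for z in m:
    m = z + 37
if 23 != z:
    m = m + (m - 16)
    z = m[37] - z
emit(m)
z = 8 - m
m = m * 21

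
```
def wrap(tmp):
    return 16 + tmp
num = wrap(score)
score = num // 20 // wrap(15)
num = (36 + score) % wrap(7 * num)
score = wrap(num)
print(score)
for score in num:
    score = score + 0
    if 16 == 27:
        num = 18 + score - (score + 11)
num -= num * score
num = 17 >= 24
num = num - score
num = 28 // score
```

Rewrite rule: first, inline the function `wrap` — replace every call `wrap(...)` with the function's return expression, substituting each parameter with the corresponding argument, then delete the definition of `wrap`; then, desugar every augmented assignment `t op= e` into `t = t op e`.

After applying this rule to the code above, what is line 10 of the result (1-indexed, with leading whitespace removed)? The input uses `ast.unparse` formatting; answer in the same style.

num = num - num * score

Transformed code:
num = 16 + score
score = num // 20 // (16 + 15)
num = (36 + score) % (16 + 7 * num)
score = 16 + num
print(score)
for score in num:
    score = score + 0
    if 16 == 27:
        num = 18 + score - (score + 11)
num = num - num * score
num = 17 >= 24
num = num - score
num = 28 // score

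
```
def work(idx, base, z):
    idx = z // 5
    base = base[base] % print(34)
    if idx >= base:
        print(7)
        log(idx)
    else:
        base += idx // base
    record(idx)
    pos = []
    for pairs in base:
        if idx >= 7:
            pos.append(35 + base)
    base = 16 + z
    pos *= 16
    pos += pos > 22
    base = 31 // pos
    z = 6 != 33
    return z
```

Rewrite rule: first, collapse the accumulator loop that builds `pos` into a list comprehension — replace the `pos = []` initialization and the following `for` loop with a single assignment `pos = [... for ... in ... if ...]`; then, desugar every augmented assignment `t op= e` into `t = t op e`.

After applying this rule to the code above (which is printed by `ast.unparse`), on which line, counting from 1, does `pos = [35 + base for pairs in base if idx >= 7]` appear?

Transformed code:
def work(idx, base, z):
    idx = z // 5
    base = base[base] % print(34)
    if idx >= base:
        print(7)
        log(idx)
    else:
        base = base + idx // base
    record(idx)
    pos = [35 + base for pairs in base if idx >= 7]
    base = 16 + z
    pos = pos * 16
    pos = pos + (pos > 22)
    base = 31 // pos
    z = 6 != 33
    return z

10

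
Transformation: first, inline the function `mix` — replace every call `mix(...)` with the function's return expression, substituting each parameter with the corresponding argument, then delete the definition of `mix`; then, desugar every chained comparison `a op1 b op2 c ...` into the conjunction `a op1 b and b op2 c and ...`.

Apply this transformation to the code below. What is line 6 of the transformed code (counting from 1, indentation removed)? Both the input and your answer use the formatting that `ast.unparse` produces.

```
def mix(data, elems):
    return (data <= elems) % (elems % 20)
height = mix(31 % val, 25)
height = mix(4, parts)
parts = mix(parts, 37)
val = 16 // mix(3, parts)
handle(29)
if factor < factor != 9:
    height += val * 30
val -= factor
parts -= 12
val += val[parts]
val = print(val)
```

if factor < factor and factor != 9:

Transformed code:
height = (31 % val <= 25) % (25 % 20)
height = (4 <= parts) % (parts % 20)
parts = (parts <= 37) % (37 % 20)
val = 16 // ((3 <= parts) % (parts % 20))
handle(29)
if factor < factor and factor != 9:
    height += val * 30
val -= factor
parts -= 12
val += val[parts]
val = print(val)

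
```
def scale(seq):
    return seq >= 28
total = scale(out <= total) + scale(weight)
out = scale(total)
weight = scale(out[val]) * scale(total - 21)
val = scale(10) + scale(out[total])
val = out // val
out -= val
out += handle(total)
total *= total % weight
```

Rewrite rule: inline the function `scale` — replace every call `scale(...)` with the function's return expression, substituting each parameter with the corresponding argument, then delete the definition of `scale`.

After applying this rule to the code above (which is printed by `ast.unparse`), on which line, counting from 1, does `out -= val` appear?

6

Transformed code:
total = ((out <= total) >= 28) + (weight >= 28)
out = total >= 28
weight = (out[val] >= 28) * (total - 21 >= 28)
val = (10 >= 28) + (out[total] >= 28)
val = out // val
out -= val
out += handle(total)
total *= total % weight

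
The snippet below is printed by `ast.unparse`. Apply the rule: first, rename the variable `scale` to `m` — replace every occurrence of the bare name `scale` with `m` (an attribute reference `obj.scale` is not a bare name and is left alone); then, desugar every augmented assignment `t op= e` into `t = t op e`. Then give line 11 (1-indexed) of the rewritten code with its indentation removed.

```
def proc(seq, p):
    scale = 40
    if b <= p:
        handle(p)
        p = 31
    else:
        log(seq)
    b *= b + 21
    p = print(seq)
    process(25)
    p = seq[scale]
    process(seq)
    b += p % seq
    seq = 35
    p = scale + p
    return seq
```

p = seq[m]

Transformed code:
def proc(seq, p):
    m = 40
    if b <= p:
        handle(p)
        p = 31
    else:
        log(seq)
    b = b * (b + 21)
    p = print(seq)
    process(25)
    p = seq[m]
    process(seq)
    b = b + p % seq
    seq = 35
    p = m + p
    return seq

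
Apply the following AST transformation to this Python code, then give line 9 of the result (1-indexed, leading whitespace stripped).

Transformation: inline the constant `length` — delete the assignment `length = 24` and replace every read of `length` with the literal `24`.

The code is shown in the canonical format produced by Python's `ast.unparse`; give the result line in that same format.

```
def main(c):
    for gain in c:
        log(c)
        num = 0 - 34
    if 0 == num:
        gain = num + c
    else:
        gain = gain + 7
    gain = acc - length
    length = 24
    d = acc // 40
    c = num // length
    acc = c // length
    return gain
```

Transformed code:
def main(c):
    for gain in c:
        log(c)
        num = 0 - 34
    if 0 == num:
        gain = num + c
    else:
        gain = gain + 7
    gain = acc - 24
    d = acc // 40
    c = num // 24
    acc = c // 24
    return gain

gain = acc - 24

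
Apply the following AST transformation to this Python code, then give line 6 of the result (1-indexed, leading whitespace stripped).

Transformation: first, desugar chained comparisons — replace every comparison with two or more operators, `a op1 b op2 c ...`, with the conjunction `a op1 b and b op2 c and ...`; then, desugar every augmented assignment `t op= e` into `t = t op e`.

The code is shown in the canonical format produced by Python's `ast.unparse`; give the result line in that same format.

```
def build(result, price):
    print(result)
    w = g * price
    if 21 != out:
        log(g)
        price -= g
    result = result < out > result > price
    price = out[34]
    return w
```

price = price - g

Transformed code:
def build(result, price):
    print(result)
    w = g * price
    if 21 != out:
        log(g)
        price = price - g
    result = result < out and out > result and (result > price)
    price = out[34]
    return w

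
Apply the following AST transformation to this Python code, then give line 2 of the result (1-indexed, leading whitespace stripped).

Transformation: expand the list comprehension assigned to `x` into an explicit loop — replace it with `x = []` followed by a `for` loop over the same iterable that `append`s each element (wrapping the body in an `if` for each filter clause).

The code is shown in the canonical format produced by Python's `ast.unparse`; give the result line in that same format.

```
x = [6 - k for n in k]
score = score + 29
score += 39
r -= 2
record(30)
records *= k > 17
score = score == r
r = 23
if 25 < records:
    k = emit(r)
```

Transformed code:
x = []
for n in k:
    x.append(6 - k)
score = score + 29
score += 39
r -= 2
record(30)
records *= k > 17
score = score == r
r = 23
if 25 < records:
    k = emit(r)

for n in k:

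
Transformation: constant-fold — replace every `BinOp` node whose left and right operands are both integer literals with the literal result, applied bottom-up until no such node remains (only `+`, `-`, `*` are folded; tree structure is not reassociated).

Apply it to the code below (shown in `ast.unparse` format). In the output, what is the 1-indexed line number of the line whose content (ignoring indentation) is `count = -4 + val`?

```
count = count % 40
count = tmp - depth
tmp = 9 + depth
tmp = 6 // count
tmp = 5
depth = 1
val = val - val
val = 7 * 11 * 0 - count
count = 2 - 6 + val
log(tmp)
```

9

Transformed code:
count = count % 40
count = tmp - depth
tmp = 9 + depth
tmp = 6 // count
tmp = 5
depth = 1
val = val - val
val = 0 - count
count = -4 + val
log(tmp)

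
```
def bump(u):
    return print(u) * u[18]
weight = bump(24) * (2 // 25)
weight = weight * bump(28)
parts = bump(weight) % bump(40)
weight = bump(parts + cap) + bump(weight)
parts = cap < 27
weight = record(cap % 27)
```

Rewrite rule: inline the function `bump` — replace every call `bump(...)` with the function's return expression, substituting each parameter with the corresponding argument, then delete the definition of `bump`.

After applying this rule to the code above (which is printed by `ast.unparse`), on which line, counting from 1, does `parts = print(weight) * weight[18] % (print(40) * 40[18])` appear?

3

Transformed code:
weight = print(24) * 24[18] * (2 // 25)
weight = weight * (print(28) * 28[18])
parts = print(weight) * weight[18] % (print(40) * 40[18])
weight = print(parts + cap) * (parts + cap)[18] + print(weight) * weight[18]
parts = cap < 27
weight = record(cap % 27)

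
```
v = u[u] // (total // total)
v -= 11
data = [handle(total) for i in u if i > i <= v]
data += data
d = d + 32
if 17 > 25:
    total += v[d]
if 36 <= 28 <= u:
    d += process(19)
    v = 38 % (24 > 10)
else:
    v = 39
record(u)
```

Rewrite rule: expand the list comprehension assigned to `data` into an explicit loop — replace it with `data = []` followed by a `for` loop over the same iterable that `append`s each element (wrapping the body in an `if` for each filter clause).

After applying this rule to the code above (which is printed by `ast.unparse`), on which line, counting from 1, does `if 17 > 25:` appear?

9

Transformed code:
v = u[u] // (total // total)
v -= 11
data = []
for i in u:
    if i > i <= v:
        data.append(handle(total))
data += data
d = d + 32
if 17 > 25:
    total += v[d]
if 36 <= 28 <= u:
    d += process(19)
    v = 38 % (24 > 10)
else:
    v = 39
record(u)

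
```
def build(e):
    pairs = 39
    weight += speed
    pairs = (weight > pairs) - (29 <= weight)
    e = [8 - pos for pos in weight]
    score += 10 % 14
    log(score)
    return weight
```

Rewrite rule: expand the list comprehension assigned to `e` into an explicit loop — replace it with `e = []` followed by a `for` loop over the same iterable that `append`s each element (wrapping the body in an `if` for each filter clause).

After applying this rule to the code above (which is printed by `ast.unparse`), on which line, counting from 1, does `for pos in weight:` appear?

Transformed code:
def build(e):
    pairs = 39
    weight += speed
    pairs = (weight > pairs) - (29 <= weight)
    e = []
    for pos in weight:
        e.append(8 - pos)
    score += 10 % 14
    log(score)
    return weight

6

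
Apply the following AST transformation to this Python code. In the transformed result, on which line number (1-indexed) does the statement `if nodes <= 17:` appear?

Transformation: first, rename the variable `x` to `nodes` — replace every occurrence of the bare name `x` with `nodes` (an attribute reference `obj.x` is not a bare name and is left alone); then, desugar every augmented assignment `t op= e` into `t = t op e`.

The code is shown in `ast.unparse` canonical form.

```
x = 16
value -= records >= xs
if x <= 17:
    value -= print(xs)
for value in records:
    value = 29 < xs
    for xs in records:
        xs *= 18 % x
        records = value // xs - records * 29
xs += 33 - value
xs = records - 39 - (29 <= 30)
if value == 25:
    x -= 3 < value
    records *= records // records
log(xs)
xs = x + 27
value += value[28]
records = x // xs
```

Transformed code:
nodes = 16
value = value - (records >= xs)
if nodes <= 17:
    value = value - print(xs)
for value in records:
    value = 29 < xs
    for xs in records:
        xs = xs * (18 % nodes)
        records = value // xs - records * 29
xs = xs + (33 - value)
xs = records - 39 - (29 <= 30)
if value == 25:
    nodes = nodes - (3 < value)
    records = records * (records // records)
log(xs)
xs = nodes + 27
value = value + value[28]
records = nodes // xs

3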